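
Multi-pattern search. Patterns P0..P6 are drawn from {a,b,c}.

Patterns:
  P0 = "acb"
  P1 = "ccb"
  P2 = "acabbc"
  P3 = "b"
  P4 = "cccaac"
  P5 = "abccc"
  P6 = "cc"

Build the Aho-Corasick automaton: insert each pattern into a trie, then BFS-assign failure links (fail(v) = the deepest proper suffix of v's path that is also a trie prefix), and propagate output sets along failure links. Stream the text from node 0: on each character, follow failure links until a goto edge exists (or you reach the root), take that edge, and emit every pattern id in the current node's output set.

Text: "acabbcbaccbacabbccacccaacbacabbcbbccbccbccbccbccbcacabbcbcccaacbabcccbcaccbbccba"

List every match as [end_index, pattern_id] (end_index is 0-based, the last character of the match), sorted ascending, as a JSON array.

Construct AC machine:
Trie (insert patterns):
  n0 'ε': a→1 b→11 c→4
  n1 'a': b→16 c→2
  n2 'ac': a→7 b→3
  n3 'acb': ·  [P0 ends]
  n4 'c': c→5
  n5 'cc': b→6 c→12  [P6 ends]
  n6 'ccb': ·  [P1 ends]
  n7 'aca': b→8
  n8 'acab': b→9
  n9 'acabb': c→10
  n10 'acabbc': ·  [P2 ends]
  n11 'b': ·  [P3 ends]
  n12 'ccc': a→13
  n13 'ccca': a→14
  n14 'cccaa': c→15
  n15 'cccaac': ·  [P4 ends]
  n16 'ab': c→17
  n17 'abc': c→18
  n18 'abcc': c→19
  n19 'abccc': ·  [P5 ends]

BFS fail/out derivation:
  n1('a'): parent n0 fail=0; on 'a' 0 → fail=0;  out ∅∪∅=∅
  n4('c'): parent n0 fail=0; on 'c' 0 → fail=0;  out ∅∪∅=∅
  n11('b'): parent n0 fail=0; on 'b' 0 → fail=0;  out {3}∪∅={3}
  n2('ac'): parent n1 fail=0; on 'c' 0 → fail=4;  out ∅∪∅=∅
  n5('cc'): parent n4 fail=0; on 'c' 0 → fail=4;  out {6}∪∅={6}
  n16('ab'): parent n1 fail=0; on 'b' 0 → fail=11;  out ∅∪{3}={3}
  n3('acb'): parent n2 fail=4; on 'b' 4→0 → fail=11;  out {0}∪{3}={0,3}
  n6('ccb'): parent n5 fail=4; on 'b' 4→0 → fail=11;  out {1}∪{3}={1,3}
  n7('aca'): parent n2 fail=4; on 'a' 4→0 → fail=1;  out ∅∪∅=∅
  n12('ccc'): parent n5 fail=4; on 'c' 4 → fail=5;  out ∅∪{6}={6}
  n17('abc'): parent n16 fail=11; on 'c' 11→0 → fail=4;  out ∅∪∅=∅
  n8('acab'): parent n7 fail=1; on 'b' 1 → fail=16;  out ∅∪{3}={3}
  n13('ccca'): parent n12 fail=5; on 'a' 5→4→0 → fail=1;  out ∅∪∅=∅
  n18('abcc'): parent n17 fail=4; on 'c' 4 → fail=5;  out ∅∪{6}={6}
  n9('acabb'): parent n8 fail=16; on 'b' 16→11→0 → fail=11;  out ∅∪{3}={3}
  n14('cccaa'): parent n13 fail=1; on 'a' 1→0 → fail=1;  out ∅∪∅=∅
  n19('abccc'): parent n18 fail=5; on 'c' 5 → fail=12;  out {5}∪{6}={5,6}
  n10('acabbc'): parent n9 fail=11; on 'c' 11→0 → fail=4;  out {2}∪∅={2}
  n15('cccaac'): parent n14 fail=1; on 'c' 1 → fail=2;  out {4}∪∅={4}

Scan:
[0] read 'a'  n0⇒n1
[1] read 'c'  n1⇒n2
[2] read 'a'  n2⇒n7
[3] read 'b'  n7⇒n8  → match P3@[3:3]
[4] read 'b'  n8⇒n9  → match P3@[4:4]
[5] read 'c'  n9⇒n10  → match P2@[0:5]
[6] read 'b'  n10⇒n11 ·f  → match P3@[6:6]
[7] read 'a'  n11⇒n1 ·f
[8] read 'c'  n1⇒n2
[9] read 'c'  n2⇒n5 ·f  → match P6@[8:9]
[10] read 'b'  n5⇒n6  → match P1@[8:10],P3@[10:10]
[11] read 'a'  n6⇒n1 ·f
[12] read 'c'  n1⇒n2
[13] read 'a'  n2⇒n7
[14] read 'b'  n7⇒n8  → match P3@[14:14]
[15] read 'b'  n8⇒n9  → match P3@[15:15]
[16] read 'c'  n9⇒n10  → match P2@[11:16]
[17] read 'c'  n10⇒n5 ·f  → match P6@[16:17]
[18] read 'a'  n5⇒n1 ·f
[19] read 'c'  n1⇒n2
[20] read 'c'  n2⇒n5 ·f  → match P6@[19:20]
[21] read 'c'  n5⇒n12  → match P6@[20:21]
[22] read 'a'  n12⇒n13
[23] read 'a'  n13⇒n14
[24] read 'c'  n14⇒n15  → match P4@[19:24]
[25] read 'b'  n15⇒n3 ·f  → match P0@[23:25],P3@[25:25]
[26] read 'a'  n3⇒n1 ·f
[27] read 'c'  n1⇒n2
[28] read 'a'  n2⇒n7
[29] read 'b'  n7⇒n8  → match P3@[29:29]
[30] read 'b'  n8⇒n9  → match P3@[30:30]
[31] read 'c'  n9⇒n10  → match P2@[26:31]
[32] read 'b'  n10⇒n11 ·f  → match P3@[32:32]
[33] read 'b'  n11⇒n11 ·f  → match P3@[33:33]
[34] read 'c'  n11⇒n4 ·f
[35] read 'c'  n4⇒n5  → match P6@[34:35]
[36] read 'b'  n5⇒n6  → match P1@[34:36],P3@[36:36]
[37] read 'c'  n6⇒n4 ·f
[38] read 'c'  n4⇒n5  → match P6@[37:38]
[39] read 'b'  n5⇒n6  → match P1@[37:39],P3@[39:39]
[40] read 'c'  n6⇒n4 ·f
[41] read 'c'  n4⇒n5  → match P6@[40:41]
[42] read 'b'  n5⇒n6  → match P1@[40:42],P3@[42:42]
[43] read 'c'  n6⇒n4 ·f
[44] read 'c'  n4⇒n5  → match P6@[43:44]
[45] read 'b'  n5⇒n6  → match P1@[43:45],P3@[45:45]
[46] read 'c'  n6⇒n4 ·f
[47] read 'c'  n4⇒n5  → match P6@[46:47]
[48] read 'b'  n5⇒n6  → match P1@[46:48],P3@[48:48]
[49] read 'c'  n6⇒n4 ·f
[50] read 'a'  n4⇒n1 ·f
[51] read 'c'  n1⇒n2
[52] read 'a'  n2⇒n7
[53] read 'b'  n7⇒n8  → match P3@[53:53]
[54] read 'b'  n8⇒n9  → match P3@[54:54]
[55] read 'c'  n9⇒n10  → match P2@[50:55]
[56] read 'b'  n10⇒n11 ·f  → match P3@[56:56]
[57] read 'c'  n11⇒n4 ·f
[58] read 'c'  n4⇒n5  → match P6@[57:58]
[59] read 'c'  n5⇒n12  → match P6@[58:59]
[60] read 'a'  n12⇒n13
[61] read 'a'  n13⇒n14
[62] read 'c'  n14⇒n15  → match P4@[57:62]
[63] read 'b'  n15⇒n3 ·f  → match P0@[61:63],P3@[63:63]
[64] read 'a'  n3⇒n1 ·f
[65] read 'b'  n1⇒n16  → match P3@[65:65]
[66] read 'c'  n16⇒n17
[67] read 'c'  n17⇒n18  → match P6@[66:67]
[68] read 'c'  n18⇒n19  → match P5@[64:68],P6@[67:68]
[69] read 'b'  n19⇒n6 ·f  → match P1@[67:69],P3@[69:69]
[70] read 'c'  n6⇒n4 ·f
[71] read 'a'  n4⇒n1 ·f
[72] read 'c'  n1⇒n2
[73] read 'c'  n2⇒n5 ·f  → match P6@[72:73]
[74] read 'b'  n5⇒n6  → match P1@[72:74],P3@[74:74]
[75] read 'b'  n6⇒n11 ·f  → match P3@[75:75]
[76] read 'c'  n11⇒n4 ·f
[77] read 'c'  n4⇒n5  → match P6@[76:77]
[78] read 'b'  n5⇒n6  → match P1@[76:78],P3@[78:78]
[79] read 'a'  n6⇒n1 ·f

All matches (sorted): [[3,3],[4,3],[5,2],[6,3],[9,6],[10,1],[10,3],[14,3],[15,3],[16,2],[17,6],[20,6],[21,6],[24,4],[25,0],[25,3],[29,3],[30,3],[31,2],[32,3],[33,3],[35,6],[36,1],[36,3],[38,6],[39,1],[39,3],[41,6],[42,1],[42,3],[44,6],[45,1],[45,3],[47,6],[48,1],[48,3],[53,3],[54,3],[55,2],[56,3],[58,6],[59,6],[62,4],[63,0],[63,3],[65,3],[67,6],[68,5],[68,6],[69,1],[69,3],[73,6],[74,1],[74,3],[75,3],[77,6],[78,1],[78,3]]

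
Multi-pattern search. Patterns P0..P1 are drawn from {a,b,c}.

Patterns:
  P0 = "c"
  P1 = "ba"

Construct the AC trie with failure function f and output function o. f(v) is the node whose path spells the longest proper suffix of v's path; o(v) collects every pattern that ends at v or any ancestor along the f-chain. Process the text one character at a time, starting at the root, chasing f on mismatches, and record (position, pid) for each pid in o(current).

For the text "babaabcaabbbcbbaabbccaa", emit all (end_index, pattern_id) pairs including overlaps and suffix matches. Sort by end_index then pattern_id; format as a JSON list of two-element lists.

Build automaton:
Trie nodes:
  0='ε' goto b→2 c→1
  1='c' goto ·  [P0 ends]
  2='b' goto a→3
  3='ba' goto ·  [P1 ends]

Failure links (BFS by depth):
  fail(1) 'c': from fail(0)=0 chase 'c': 0 ⇒ 0;  out={0}∪out(0)={0}
  fail(2) 'b': from fail(0)=0 chase 'b': 0 ⇒ 0;  out=∅∪out(0)=∅
  fail(3) 'ba': from fail(2)=0 chase 'a': 0 ⇒ 0;  out={1}∪out(0)={1}

Run:
[0] read 'b'  n0⇒n2
[1] read 'a'  n2⇒n3  → match P1@[0:1]
[2] read 'b'  n3⇒n2 (via fail)
[3] read 'a'  n2⇒n3  → match P1@[2:3]
[4] read 'a'  n3⇒n0 (via fail)
[5] read 'b'  n0⇒n2
[6] read 'c'  n2⇒n1 (via fail)  → match P0@[6:6]
[7] read 'a'  n1⇒n0 (via fail)
[8] read 'a'  n0⇒n0
[9] read 'b'  n0⇒n2
[10] read 'b'  n2⇒n2 (via fail)
[11] read 'b'  n2⇒n2 (via fail)
[12] read 'c'  n2⇒n1 (via fail)  → match P0@[12:12]
[13] read 'b'  n1⇒n2 (via fail)
[14] read 'b'  n2⇒n2 (via fail)
[15] read 'a'  n2⇒n3  → match P1@[14:15]
[16] read 'a'  n3⇒n0 (via fail)
[17] read 'b'  n0⇒n2
[18] read 'b'  n2⇒n2 (via fail)
[19] read 'c'  n2⇒n1 (via fail)  → match P0@[19:19]
[20] read 'c'  n1⇒n1 (via fail)  → match P0@[20:20]
[21] read 'a'  n1⇒n0 (via fail)
[22] read 'a'  n0⇒n0

Result: [[1,1],[3,1],[6,0],[12,0],[15,1],[19,0],[20,0]]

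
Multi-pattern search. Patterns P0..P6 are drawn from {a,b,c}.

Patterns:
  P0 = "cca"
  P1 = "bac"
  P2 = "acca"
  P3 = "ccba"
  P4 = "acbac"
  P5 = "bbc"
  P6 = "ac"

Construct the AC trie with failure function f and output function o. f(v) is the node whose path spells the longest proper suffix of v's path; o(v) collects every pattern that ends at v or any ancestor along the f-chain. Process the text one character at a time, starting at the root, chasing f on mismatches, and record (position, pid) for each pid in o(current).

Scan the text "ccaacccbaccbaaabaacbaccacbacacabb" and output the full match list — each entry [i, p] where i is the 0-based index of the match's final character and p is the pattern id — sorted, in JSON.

Construct AC machine:
Trie nodes:
  n0 'ε': a→7 b→4 c→1
  n1 'c': c→2
  n2 'cc': a→3 b→11
  n3 'cca': ·  ←P0
  n4 'b': a→5 b→16
  n5 'ba': c→6
  n6 'bac': ·  ←P1
  n7 'a': c→8
  n8 'ac': b→13 c→9  ←P6
  n9 'acc': a→10
  n10 'acca': ·  ←P2
  n11 'ccb': a→12
  n12 'ccba': ·  ←P3
  n13 'acb': a→14
  n14 'acba': c→15
  n15 'acbac': ·  ←P4
  n16 'bb': c→17
  n17 'bbc': ·  ←P5

Failure links (BFS by depth):
  n1('c'): parent n0 fail=0; on 'c' 0 → fail=0;  out ∅∪∅=∅
  n4('b'): parent n0 fail=0; on 'b' 0 → fail=0;  out ∅∪∅=∅
  n7('a'): parent n0 fail=0; on 'a' 0 → fail=0;  out ∅∪∅=∅
  n2('cc'): parent n1 fail=0; on 'c' 0 → fail=1;  out ∅∪∅=∅
  n5('ba'): parent n4 fail=0; on 'a' 0 → fail=7;  out ∅∪∅=∅
  n8('ac'): parent n7 fail=0; on 'c' 0 → fail=1;  out {6}∪∅={6}
  n16('bb'): parent n4 fail=0; on 'b' 0 → fail=4;  out ∅∪∅=∅
  n3('cca'): parent n2 fail=1; on 'a' 1→0 → fail=7;  out {0}∪∅={0}
  n6('bac'): parent n5 fail=7; on 'c' 7 → fail=8;  out {1}∪{6}={1,6}
  n9('acc'): parent n8 fail=1; on 'c' 1 → fail=2;  out ∅∪∅=∅
  n11('ccb'): parent n2 fail=1; on 'b' 1→0 → fail=4;  out ∅∪∅=∅
  n13('acb'): parent n8 fail=1; on 'b' 1→0 → fail=4;  out ∅∪∅=∅
  n17('bbc'): parent n16 fail=4; on 'c' 4→0 → fail=1;  out {5}∪∅={5}
  n10('acca'): parent n9 fail=2; on 'a' 2 → fail=3;  out {2}∪{0}={0,2}
  n12('ccba'): parent n11 fail=4; on 'a' 4 → fail=5;  out {3}∪∅={3}
  n14('acba'): parent n13 fail=4; on 'a' 4 → fail=5;  out ∅∪∅=∅
  n15('acbac'): parent n14 fail=5; on 'c' 5 → fail=6;  out {4}∪{1,6}={1,4,6}

Text stream:
[0] read 'c'  n0⇒n1
[1] read 'c'  n1⇒n2
[2] read 'a'  n2⇒n3  → match P0@[0:2]
[3] read 'a'  n3⇒n7 (via fail)
[4] read 'c'  n7⇒n8  → match P6@[3:4]
[5] read 'c'  n8⇒n9
[6] read 'c'  n9⇒n2 (via fail)
[7] read 'b'  n2⇒n11
[8] read 'a'  n11⇒n12  → match P3@[5:8]
[9] read 'c'  n12⇒n6 (via fail)  → match P1@[7:9],P6@[8:9]
[10] read 'c'  n6⇒n9 (via fail)
[11] read 'b'  n9⇒n11 (via fail)
[12] read 'a'  n11⇒n12  → match P3@[9:12]
[13] read 'a'  n12⇒n7 (via fail)
[14] read 'a'  n7⇒n7 (via fail)
[15] read 'b'  n7⇒n4 (via fail)
[16] read 'a'  n4⇒n5
[17] read 'a'  n5⇒n7 (via fail)
[18] read 'c'  n7⇒n8  → match P6@[17:18]
[19] read 'b'  n8⇒n13
[20] read 'a'  n13⇒n14
[21] read 'c'  n14⇒n15  → match P1@[19:21],P4@[17:21],P6@[20:21]
[22] read 'c'  n15⇒n9 (via fail)
[23] read 'a'  n9⇒n10  → match P0@[21:23],P2@[20:23]
[24] read 'c'  n10⇒n8 (via fail)  → match P6@[23:24]
[25] read 'b'  n8⇒n13
[26] read 'a'  n13⇒n14
[27] read 'c'  n14⇒n15  → match P1@[25:27],P4@[23:27],P6@[26:27]
[28] read 'a'  n15⇒n7 (via fail)
[29] read 'c'  n7⇒n8  → match P6@[28:29]
[30] read 'a'  n8⇒n7 (via fail)
[31] read 'b'  n7⇒n4 (via fail)
[32] read 'b'  n4⇒n16

All matches (sorted): [[2,0],[4,6],[8,3],[9,1],[9,6],[12,3],[18,6],[21,1],[21,4],[21,6],[23,0],[23,2],[24,6],[27,1],[27,4],[27,6],[29,6]]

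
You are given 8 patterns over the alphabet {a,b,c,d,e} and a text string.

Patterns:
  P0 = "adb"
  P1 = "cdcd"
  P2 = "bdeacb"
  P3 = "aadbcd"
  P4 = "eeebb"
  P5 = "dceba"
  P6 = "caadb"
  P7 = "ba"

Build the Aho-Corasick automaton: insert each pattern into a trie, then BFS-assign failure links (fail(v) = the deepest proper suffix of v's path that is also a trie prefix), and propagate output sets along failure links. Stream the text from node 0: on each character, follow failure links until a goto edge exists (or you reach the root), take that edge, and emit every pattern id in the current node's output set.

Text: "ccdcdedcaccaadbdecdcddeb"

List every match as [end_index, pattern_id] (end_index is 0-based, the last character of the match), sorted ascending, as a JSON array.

Build:
Trie (insert patterns):
  n0 'ε': a→1 b→8 c→4 d→24 e→19
  n1 'a': a→14 d→2
  n2 'ad': b→3
  n3 'adb': ·  [P0 ends]
  n4 'c': a→29 d→5
  n5 'cd': c→6
  n6 'cdc': d→7
  n7 'cdcd': ·  [P1 ends]
  n8 'b': a→33 d→9
  n9 'bd': e→10
  n10 'bde': a→11
  n11 'bdea': c→12
  n12 'bdeac': b→13
  n13 'bdeacb': ·  [P2 ends]
  n14 'aa': d→15
  n15 'aad': b→16
  n16 'aadb': c→17
  n17 'aadbc': d→18
  n18 'aadbcd': ·  [P3 ends]
  n19 'e': e→20
  n20 'ee': e→21
  n21 'eee': b→22
  n22 'eeeb': b→23
  n23 'eeebb': ·  [P4 ends]
  n24 'd': c→25
  n25 'dc': e→26
  n26 'dce': b→27
  n27 'dceb': a→28
  n28 'dceba': ·  [P5 ends]
  n29 'ca': a→30
  n30 'caa': d→31
  n31 'caad': b→32
  n32 'caadb': ·  [P6 ends]
  n33 'ba': ·  [P7 ends]

Failure links (BFS by depth):
  fail(1) 'a': from fail(0)=0 chase 'a': 0 ⇒ 0;  out=∅∪out(0)=∅
  fail(4) 'c': from fail(0)=0 chase 'c': 0 ⇒ 0;  out=∅∪out(0)=∅
  fail(8) 'b': from fail(0)=0 chase 'b': 0 ⇒ 0;  out=∅∪out(0)=∅
  fail(19) 'e': from fail(0)=0 chase 'e': 0 ⇒ 0;  out=∅∪out(0)=∅
  fail(24) 'd': from fail(0)=0 chase 'd': 0 ⇒ 0;  out=∅∪out(0)=∅
  fail(2) 'ad': from fail(1)=0 chase 'd': 0 ⇒ 24;  out=∅∪out(24)=∅
  fail(5) 'cd': from fail(4)=0 chase 'd': 0 ⇒ 24;  out=∅∪out(24)=∅
  fail(9) 'bd': from fail(8)=0 chase 'd': 0 ⇒ 24;  out=∅∪out(24)=∅
  fail(14) 'aa': from fail(1)=0 chase 'a': 0 ⇒ 1;  out=∅∪out(1)=∅
  fail(20) 'ee': from fail(19)=0 chase 'e': 0 ⇒ 19;  out=∅∪out(19)=∅
  fail(25) 'dc': from fail(24)=0 chase 'c': 0 ⇒ 4;  out=∅∪out(4)=∅
  fail(29) 'ca': from fail(4)=0 chase 'a': 0 ⇒ 1;  out=∅∪out(1)=∅
  fail(33) 'ba': from fail(8)=0 chase 'a': 0 ⇒ 1;  out={7}∪out(1)={7}
  fail(3) 'adb': from fail(2)=24 chase 'b': 24→0 ⇒ 8;  out={0}∪out(8)={0}
  fail(6) 'cdc': from fail(5)=24 chase 'c': 24 ⇒ 25;  out=∅∪out(25)=∅
  fail(10) 'bde': from fail(9)=24 chase 'e': 24→0 ⇒ 19;  out=∅∪out(19)=∅
  fail(15) 'aad': from fail(14)=1 chase 'd': 1 ⇒ 2;  out=∅∪out(2)=∅
  fail(21) 'eee': from fail(20)=19 chase 'e': 19 ⇒ 20;  out=∅∪out(20)=∅
  fail(26) 'dce': from fail(25)=4 chase 'e': 4→0 ⇒ 19;  out=∅∪out(19)=∅
  fail(30) 'caa': from fail(29)=1 chase 'a': 1 ⇒ 14;  out=∅∪out(14)=∅
  fail(7) 'cdcd': from fail(6)=25 chase 'd': 25→4 ⇒ 5;  out={1}∪out(5)={1}
  fail(11) 'bdea': from fail(10)=19 chase 'a': 19→0 ⇒ 1;  out=∅∪out(1)=∅
  fail(16) 'aadb': from fail(15)=2 chase 'b': 2 ⇒ 3;  out=∅∪out(3)={0}
  fail(22) 'eeeb': from fail(21)=20 chase 'b': 20→19→0 ⇒ 8;  out=∅∪out(8)=∅
  fail(27) 'dceb': from fail(26)=19 chase 'b': 19→0 ⇒ 8;  out=∅∪out(8)=∅
  fail(31) 'caad': from fail(30)=14 chase 'd': 14 ⇒ 15;  out=∅∪out(15)=∅
  fail(12) 'bdeac': from fail(11)=1 chase 'c': 1→0 ⇒ 4;  out=∅∪out(4)=∅
  fail(17) 'aadbc': from fail(16)=3 chase 'c': 3→8→0 ⇒ 4;  out=∅∪out(4)=∅
  fail(23) 'eeebb': from fail(22)=8 chase 'b': 8→0 ⇒ 8;  out={4}∪out(8)={4}
  fail(28) 'dceba': from fail(27)=8 chase 'a': 8 ⇒ 33;  out={5}∪out(33)={5,7}
  fail(32) 'caadb': from fail(31)=15 chase 'b': 15 ⇒ 16;  out={6}∪out(16)={0,6}
  fail(13) 'bdeacb': from fail(12)=4 chase 'b': 4→0 ⇒ 8;  out={2}∪out(8)={2}
  fail(18) 'aadbcd': from fail(17)=4 chase 'd': 4 ⇒ 5;  out={3}∪out(5)={3}

Scan:
[0] read 'c'  n0⇒n4
[1] read 'c'  n4⇒n4 (via fail)
[2] read 'd'  n4⇒n5
[3] read 'c'  n5⇒n6
[4] read 'd'  n6⇒n7  emit P1@[1:4]
[5] read 'e'  n7⇒n19 (via fail)
[6] read 'd'  n19⇒n24 (via fail)
[7] read 'c'  n24⇒n25
[8] read 'a'  n25⇒n29 (via fail)
[9] read 'c'  n29⇒n4 (via fail)
[10] read 'c'  n4⇒n4 (via fail)
[11] read 'a'  n4⇒n29
[12] read 'a'  n29⇒n30
[13] read 'd'  n30⇒n31
[14] read 'b'  n31⇒n32  emit P0@[12:14],P6@[10:14]
[15] read 'd'  n32⇒n9 (via fail)
[16] read 'e'  n9⇒n10
[17] read 'c'  n10⇒n4 (via fail)
[18] read 'd'  n4⇒n5
[19] read 'c'  n5⇒n6
[20] read 'd'  n6⇒n7  emit P1@[17:20]
[21] read 'd'  n7⇒n24 (via fail)
[22] read 'e'  n24⇒n19 (via fail)
[23] read 'b'  n19⇒n8 (via fail)

Result: [[4,1],[14,0],[14,6],[20,1]]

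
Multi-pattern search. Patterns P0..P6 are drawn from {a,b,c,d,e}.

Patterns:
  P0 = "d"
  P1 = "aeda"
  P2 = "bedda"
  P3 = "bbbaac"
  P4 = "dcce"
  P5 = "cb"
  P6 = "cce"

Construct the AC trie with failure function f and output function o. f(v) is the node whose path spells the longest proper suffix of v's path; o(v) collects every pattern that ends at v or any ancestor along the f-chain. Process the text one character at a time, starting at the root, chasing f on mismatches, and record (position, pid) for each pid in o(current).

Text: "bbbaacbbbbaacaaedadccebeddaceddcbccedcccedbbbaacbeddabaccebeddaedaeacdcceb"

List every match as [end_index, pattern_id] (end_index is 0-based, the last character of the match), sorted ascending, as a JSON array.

Construct AC machine:
Trie (insert patterns):
  n0 'ε': a→2 b→6 c→19 d→1
  n1 'd': c→16  ←P0
  n2 'a': e→3
  n3 'ae': d→4
  n4 'aed': a→5
  n5 'aeda': ·  ←P1
  n6 'b': b→11 e→7
  n7 'be': d→8
  n8 'bed': d→9
  n9 'bedd': a→10
  n10 'bedda': ·  ←P2
  n11 'bb': b→12
  n12 'bbb': a→13
  n13 'bbba': a→14
  n14 'bbbaa': c→15
  n15 'bbbaac': ·  ←P3
  n16 'dc': c→17
  n17 'dcc': e→18
  n18 'dcce': ·  ←P4
  n19 'c': b→20 c→21
  n20 'cb': ·  ←P5
  n21 'cc': e→22
  n22 'cce': ·  ←P6

BFS fail/out derivation:
  n1('d'): parent n0 fail=0; on 'd' 0 → fail=0;  out {0}∪∅={0}
  n2('a'): parent n0 fail=0; on 'a' 0 → fail=0;  out ∅∪∅=∅
  n6('b'): parent n0 fail=0; on 'b' 0 → fail=0;  out ∅∪∅=∅
  n19('c'): parent n0 fail=0; on 'c' 0 → fail=0;  out ∅∪∅=∅
  n3('ae'): parent n2 fail=0; on 'e' 0 → fail=0;  out ∅∪∅=∅
  n7('be'): parent n6 fail=0; on 'e' 0 → fail=0;  out ∅∪∅=∅
  n11('bb'): parent n6 fail=0; on 'b' 0 → fail=6;  out ∅∪∅=∅
  n16('dc'): parent n1 fail=0; on 'c' 0 → fail=19;  out ∅∪∅=∅
  n20('cb'): parent n19 fail=0; on 'b' 0 → fail=6;  out {5}∪∅={5}
  n21('cc'): parent n19 fail=0; on 'c' 0 → fail=19;  out ∅∪∅=∅
  n4('aed'): parent n3 fail=0; on 'd' 0 → fail=1;  out ∅∪{0}={0}
  n8('bed'): parent n7 fail=0; on 'd' 0 → fail=1;  out ∅∪{0}={0}
  n12('bbb'): parent n11 fail=6; on 'b' 6 → fail=11;  out ∅∪∅=∅
  n17('dcc'): parent n16 fail=19; on 'c' 19 → fail=21;  out ∅∪∅=∅
  n22('cce'): parent n21 fail=19; on 'e' 19→0 → fail=0;  out {6}∪∅={6}
  n5('aeda'): parent n4 fail=1; on 'a' 1→0 → fail=2;  out {1}∪∅={1}
  n9('bedd'): parent n8 fail=1; on 'd' 1→0 → fail=1;  out ∅∪{0}={0}
  n13('bbba'): parent n12 fail=11; on 'a' 11→6→0 → fail=2;  out ∅∪∅=∅
  n18('dcce'): parent n17 fail=21; on 'e' 21 → fail=22;  out {4}∪{6}={4,6}
  n10('bedda'): parent n9 fail=1; on 'a' 1→0 → fail=2;  out {2}∪∅={2}
  n14('bbbaa'): parent n13 fail=2; on 'a' 2→0 → fail=2;  out ∅∪∅=∅
  n15('bbbaac'): parent n14 fail=2; on 'c' 2→0 → fail=19;  out {3}∪∅={3}

Scan:
pos 0 'b': at 6
pos 1 'b': at 11
pos 2 'b': at 12
pos 3 'a': at 13
pos 4 'a': at 14
pos 5 'c': at 15  ** P3@[0:5]
pos 6 'b': at 20 (fail-walked)  ** P5@[5:6]
pos 7 'b': at 11 (fail-walked)
pos 8 'b': at 12
pos 9 'b': at 12 (fail-walked)
pos 10 'a': at 13
pos 11 'a': at 14
pos 12 'c': at 15  ** P3@[7:12]
pos 13 'a': at 2 (fail-walked)
pos 14 'a': at 2 (fail-walked)
pos 15 'e': at 3
pos 16 'd': at 4  ** P0@[16:16]
pos 17 'a': at 5  ** P1@[14:17]
pos 18 'd': at 1 (fail-walked)  ** P0@[18:18]
pos 19 'c': at 16
pos 20 'c': at 17
pos 21 'e': at 18  ** P4@[18:21],P6@[19:21]
pos 22 'b': at 6 (fail-walked)
pos 23 'e': at 7
pos 24 'd': at 8  ** P0@[24:24]
pos 25 'd': at 9  ** P0@[25:25]
pos 26 'a': at 10  ** P2@[22:26]
pos 27 'c': at 19 (fail-walked)
pos 28 'e': at 0 (fail-walked)
pos 29 'd': at 1  ** P0@[29:29]
pos 30 'd': at 1 (fail-walked)  ** P0@[30:30]
pos 31 'c': at 16
pos 32 'b': at 20 (fail-walked)  ** P5@[31:32]
pos 33 'c': at 19 (fail-walked)
pos 34 'c': at 21
pos 35 'e': at 22  ** P6@[33:35]
pos 36 'd': at 1 (fail-walked)  ** P0@[36:36]
pos 37 'c': at 16
pos 38 'c': at 17
pos 39 'c': at 21 (fail-walked)
pos 40 'e': at 22  ** P6@[38:40]
pos 41 'd': at 1 (fail-walked)  ** P0@[41:41]
pos 42 'b': at 6 (fail-walked)
pos 43 'b': at 11
pos 44 'b': at 12
pos 45 'a': at 13
pos 46 'a': at 14
pos 47 'c': at 15  ** P3@[42:47]
pos 48 'b': at 20 (fail-walked)  ** P5@[47:48]
pos 49 'e': at 7 (fail-walked)
pos 50 'd': at 8  ** P0@[50:50]
pos 51 'd': at 9  ** P0@[51:51]
pos 52 'a': at 10  ** P2@[48:52]
pos 53 'b': at 6 (fail-walked)
pos 54 'a': at 2 (fail-walked)
pos 55 'c': at 19 (fail-walked)
pos 56 'c': at 21
pos 57 'e': at 22  ** P6@[55:57]
pos 58 'b': at 6 (fail-walked)
pos 59 'e': at 7
pos 60 'd': at 8  ** P0@[60:60]
pos 61 'd': at 9  ** P0@[61:61]
pos 62 'a': at 10  ** P2@[58:62]
pos 63 'e': at 3 (fail-walked)
pos 64 'd': at 4  ** P0@[64:64]
pos 65 'a': at 5  ** P1@[62:65]
pos 66 'e': at 3 (fail-walked)
pos 67 'a': at 2 (fail-walked)
pos 68 'c': at 19 (fail-walked)
pos 69 'd': at 1 (fail-walked)  ** P0@[69:69]
pos 70 'c': at 16
pos 71 'c': at 17
pos 72 'e': at 18  ** P4@[69:72],P6@[70:72]
pos 73 'b': at 6 (fail-walked)

All matches (sorted): [[5,3],[6,5],[12,3],[16,0],[17,1],[18,0],[21,4],[21,6],[24,0],[25,0],[26,2],[29,0],[30,0],[32,5],[35,6],[36,0],[40,6],[41,0],[47,3],[48,5],[50,0],[51,0],[52,2],[57,6],[60,0],[61,0],[62,2],[64,0],[65,1],[69,0],[72,4],[72,6]]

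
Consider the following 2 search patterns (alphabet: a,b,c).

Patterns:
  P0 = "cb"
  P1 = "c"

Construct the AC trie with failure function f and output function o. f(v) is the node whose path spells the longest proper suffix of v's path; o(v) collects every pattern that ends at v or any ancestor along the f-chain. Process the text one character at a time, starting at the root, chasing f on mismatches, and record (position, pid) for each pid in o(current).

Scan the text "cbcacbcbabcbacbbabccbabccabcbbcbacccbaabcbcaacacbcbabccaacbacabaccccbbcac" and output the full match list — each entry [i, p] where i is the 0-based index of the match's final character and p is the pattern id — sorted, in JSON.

Build automaton:
Trie (insert patterns):
  n0 'ε': c→1
  n1 'c': b→2  [P1 ends]
  n2 'cb': ·  [P0 ends]

BFS fail/out derivation:
  n1('c'): parent n0 fail=0; on 'c' 0 → fail=0;  out {1}∪∅={1}
  n2('cb'): parent n1 fail=0; on 'b' 0 → fail=0;  out {0}∪∅={0}

Text stream:
[0] read 'c'  n0⇒n1  ** P1@[0:0]
[1] read 'b'  n1⇒n2  ** P0@[0:1]
[2] read 'c'  n2⇒n1 (via fail)  ** P1@[2:2]
[3] read 'a'  n1⇒n0 (via fail)
[4] read 'c'  n0⇒n1  ** P1@[4:4]
[5] read 'b'  n1⇒n2  ** P0@[4:5]
[6] read 'c'  n2⇒n1 (via fail)  ** P1@[6:6]
[7] read 'b'  n1⇒n2  ** P0@[6:7]
[8] read 'a'  n2⇒n0 (via fail)
[9] read 'b'  n0⇒n0
[10] read 'c'  n0⇒n1  ** P1@[10:10]
[11] read 'b'  n1⇒n2  ** P0@[10:11]
[12] read 'a'  n2⇒n0 (via fail)
[13] read 'c'  n0⇒n1  ** P1@[13:13]
[14] read 'b'  n1⇒n2  ** P0@[13:14]
[15] read 'b'  n2⇒n0 (via fail)
[16] read 'a'  n0⇒n0
[17] read 'b'  n0⇒n0
[18] read 'c'  n0⇒n1  ** P1@[18:18]
[19] read 'c'  n1⇒n1 (via fail)  ** P1@[19:19]
[20] read 'b'  n1⇒n2  ** P0@[19:20]
[21] read 'a'  n2⇒n0 (via fail)
[22] read 'b'  n0⇒n0
[23] read 'c'  n0⇒n1  ** P1@[23:23]
[24] read 'c'  n1⇒n1 (via fail)  ** P1@[24:24]
[25] read 'a'  n1⇒n0 (via fail)
[26] read 'b'  n0⇒n0
[27] read 'c'  n0⇒n1  ** P1@[27:27]
[28] read 'b'  n1⇒n2  ** P0@[27:28]
[29] read 'b'  n2⇒n0 (via fail)
[30] read 'c'  n0⇒n1  ** P1@[30:30]
[31] read 'b'  n1⇒n2  ** P0@[30:31]
[32] read 'a'  n2⇒n0 (via fail)
[33] read 'c'  n0⇒n1  ** P1@[33:33]
[34] read 'c'  n1⇒n1 (via fail)  ** P1@[34:34]
[35] read 'c'  n1⇒n1 (via fail)  ** P1@[35:35]
[36] read 'b'  n1⇒n2  ** P0@[35:36]
[37] read 'a'  n2⇒n0 (via fail)
[38] read 'a'  n0⇒n0
[39] read 'b'  n0⇒n0
[40] read 'c'  n0⇒n1  ** P1@[40:40]
[41] read 'b'  n1⇒n2  ** P0@[40:41]
[42] read 'c'  n2⇒n1 (via fail)  ** P1@[42:42]
[43] read 'a'  n1⇒n0 (via fail)
[44] read 'a'  n0⇒n0
[45] read 'c'  n0⇒n1  ** P1@[45:45]
[46] read 'a'  n1⇒n0 (via fail)
[47] read 'c'  n0⇒n1  ** P1@[47:47]
[48] read 'b'  n1⇒n2  ** P0@[47:48]
[49] read 'c'  n2⇒n1 (via fail)  ** P1@[49:49]
[50] read 'b'  n1⇒n2  ** P0@[49:50]
[51] read 'a'  n2⇒n0 (via fail)
[52] read 'b'  n0⇒n0
[53] read 'c'  n0⇒n1  ** P1@[53:53]
[54] read 'c'  n1⇒n1 (via fail)  ** P1@[54:54]
[55] read 'a'  n1⇒n0 (via fail)
[56] read 'a'  n0⇒n0
[57] read 'c'  n0⇒n1  ** P1@[57:57]
[58] read 'b'  n1⇒n2  ** P0@[57:58]
[59] read 'a'  n2⇒n0 (via fail)
[60] read 'c'  n0⇒n1  ** P1@[60:60]
[61] read 'a'  n1⇒n0 (via fail)
[62] read 'b'  n0⇒n0
[63] read 'a'  n0⇒n0
[64] read 'c'  n0⇒n1  ** P1@[64:64]
[65] read 'c'  n1⇒n1 (via fail)  ** P1@[65:65]
[66] read 'c'  n1⇒n1 (via fail)  ** P1@[66:66]
[67] read 'c'  n1⇒n1 (via fail)  ** P1@[67:67]
[68] read 'b'  n1⇒n2  ** P0@[67:68]
[69] read 'b'  n2⇒n0 (via fail)
[70] read 'c'  n0⇒n1  ** P1@[70:70]
[71] read 'a'  n1⇒n0 (via fail)
[72] read 'c'  n0⇒n1  ** P1@[72:72]

Matches: [[0,1],[1,0],[2,1],[4,1],[5,0],[6,1],[7,0],[10,1],[11,0],[13,1],[14,0],[18,1],[19,1],[20,0],[23,1],[24,1],[27,1],[28,0],[30,1],[31,0],[33,1],[34,1],[35,1],[36,0],[40,1],[41,0],[42,1],[45,1],[47,1],[48,0],[49,1],[50,0],[53,1],[54,1],[57,1],[58,0],[60,1],[64,1],[65,1],[66,1],[67,1],[68,0],[70,1],[72,1]]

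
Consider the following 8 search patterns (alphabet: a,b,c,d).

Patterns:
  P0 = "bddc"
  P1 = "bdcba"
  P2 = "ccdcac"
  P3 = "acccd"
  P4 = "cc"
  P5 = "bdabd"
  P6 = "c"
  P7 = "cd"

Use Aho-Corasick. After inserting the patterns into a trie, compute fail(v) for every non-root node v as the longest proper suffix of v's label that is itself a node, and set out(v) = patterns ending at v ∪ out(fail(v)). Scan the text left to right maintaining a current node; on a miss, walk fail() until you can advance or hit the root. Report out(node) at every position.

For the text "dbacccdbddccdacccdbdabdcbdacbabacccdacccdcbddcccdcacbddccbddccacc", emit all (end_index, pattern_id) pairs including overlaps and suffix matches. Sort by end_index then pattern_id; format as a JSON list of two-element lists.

Build automaton:
Trie (insert patterns):
  0='ε' goto a→14 b→1 c→8
  1='b' goto d→2
  2='bd' goto a→19 c→5 d→3
  3='bdd' goto c→4
  4='bddc' goto ·  [P0 ends]
  5='bdc' goto b→6
  6='bdcb' goto a→7
  7='bdcba' goto ·  [P1 ends]
  8='c' goto c→9 d→22  [P6 ends]
  9='cc' goto d→10  [P4 ends]
  10='ccd' goto c→11
  11='ccdc' goto a→12
  12='ccdca' goto c→13
  13='ccdcac' goto ·  [P2 ends]
  14='a' goto c→15
  15='ac' goto c→16
  16='acc' goto c→17
  17='accc' goto d→18
  18='acccd' goto ·  [P3 ends]
  19='bda' goto b→20
  20='bdab' goto d→21
  21='bdabd' goto ·  [P5 ends]
  22='cd' goto ·  [P7 ends]

BFS fail/out derivation:
  n1('b'): parent n0 fail=0; on 'b' 0 → fail=0;  out ∅∪∅=∅
  n8('c'): parent n0 fail=0; on 'c' 0 → fail=0;  out {6}∪∅={6}
  n14('a'): parent n0 fail=0; on 'a' 0 → fail=0;  out ∅∪∅=∅
  n2('bd'): parent n1 fail=0; on 'd' 0 → fail=0;  out ∅∪∅=∅
  n9('cc'): parent n8 fail=0; on 'c' 0 → fail=8;  out {4}∪{6}={4,6}
  n15('ac'): parent n14 fail=0; on 'c' 0 → fail=8;  out ∅∪{6}={6}
  n22('cd'): parent n8 fail=0; on 'd' 0 → fail=0;  out {7}∪∅={7}
  n3('bdd'): parent n2 fail=0; on 'd' 0 → fail=0;  out ∅∪∅=∅
  n5('bdc'): parent n2 fail=0; on 'c' 0 → fail=8;  out ∅∪{6}={6}
  n10('ccd'): parent n9 fail=8; on 'd' 8 → fail=22;  out ∅∪{7}={7}
  n16('acc'): parent n15 fail=8; on 'c' 8 → fail=9;  out ∅∪{4,6}={4,6}
  n19('bda'): parent n2 fail=0; on 'a' 0 → fail=14;  out ∅∪∅=∅
  n4('bddc'): parent n3 fail=0; on 'c' 0 → fail=8;  out {0}∪{6}={0,6}
  n6('bdcb'): parent n5 fail=8; on 'b' 8→0 → fail=1;  out ∅∪∅=∅
  n11('ccdc'): parent n10 fail=22; on 'c' 22→0 → fail=8;  out ∅∪{6}={6}
  n17('accc'): parent n16 fail=9; on 'c' 9→8 → fail=9;  out ∅∪{4,6}={4,6}
  n20('bdab'): parent n19 fail=14; on 'b' 14→0 → fail=1;  out ∅∪∅=∅
  n7('bdcba'): parent n6 fail=1; on 'a' 1→0 → fail=14;  out {1}∪∅={1}
  n12('ccdca'): parent n11 fail=8; on 'a' 8→0 → fail=14;  out ∅∪∅=∅
  n18('acccd'): parent n17 fail=9; on 'd' 9 → fail=10;  out {3}∪{7}={3,7}
  n21('bdabd'): parent n20 fail=1; on 'd' 1 → fail=2;  out {5}∪∅={5}
  n13('ccdcac'): parent n12 fail=14; on 'c' 14 → fail=15;  out {2}∪{6}={2,6}

Text stream:
i=0 'd': node 0→0
i=1 'b': node 0→1
i=2 'a': node 1→14 ·f
i=3 'c': node 14→15  emit P6@[3:3]
i=4 'c': node 15→16  emit P4@[3:4],P6@[4:4]
i=5 'c': node 16→17  emit P4@[4:5],P6@[5:5]
i=6 'd': node 17→18  emit P3@[2:6],P7@[5:6]
i=7 'b': node 18→1 ·f
i=8 'd': node 1→2
i=9 'd': node 2→3
i=10 'c': node 3→4  emit P0@[7:10],P6@[10:10]
i=11 'c': node 4→9 ·f  emit P4@[10:11],P6@[11:11]
i=12 'd': node 9→10  emit P7@[11:12]
i=13 'a': node 10→14 ·f
i=14 'c': node 14→15  emit P6@[14:14]
i=15 'c': node 15→16  emit P4@[14:15],P6@[15:15]
i=16 'c': node 16→17  emit P4@[15:16],P6@[16:16]
i=17 'd': node 17→18  emit P3@[13:17],P7@[16:17]
i=18 'b': node 18→1 ·f
i=19 'd': node 1→2
i=20 'a': node 2→19
i=21 'b': node 19→20
i=22 'd': node 20→21  emit P5@[18:22]
i=23 'c': node 21→5 ·f  emit P6@[23:23]
i=24 'b': node 5→6
i=25 'd': node 6→2 ·f
i=26 'a': node 2→19
i=27 'c': node 19→15 ·f  emit P6@[27:27]
i=28 'b': node 15→1 ·f
i=29 'a': node 1→14 ·f
i=30 'b': node 14→1 ·f
i=31 'a': node 1→14 ·f
i=32 'c': node 14→15  emit P6@[32:32]
i=33 'c': node 15→16  emit P4@[32:33],P6@[33:33]
i=34 'c': node 16→17  emit P4@[33:34],P6@[34:34]
i=35 'd': node 17→18  emit P3@[31:35],P7@[34:35]
i=36 'a': node 18→14 ·f
i=37 'c': node 14→15  emit P6@[37:37]
i=38 'c': node 15→16  emit P4@[37:38],P6@[38:38]
i=39 'c': node 16→17  emit P4@[38:39],P6@[39:39]
i=40 'd': node 17→18  emit P3@[36:40],P7@[39:40]
i=41 'c': node 18→11 ·f  emit P6@[41:41]
i=42 'b': node 11→1 ·f
i=43 'd': node 1→2
i=44 'd': node 2→3
i=45 'c': node 3→4  emit P0@[42:45],P6@[45:45]
i=46 'c': node 4→9 ·f  emit P4@[45:46],P6@[46:46]
i=47 'c': node 9→9 ·f  emit P4@[46:47],P6@[47:47]
i=48 'd': node 9→10  emit P7@[47:48]
i=49 'c': node 10→11  emit P6@[49:49]
i=50 'a': node 11→12
i=51 'c': node 12→13  emit P2@[46:51],P6@[51:51]
i=52 'b': node 13→1 ·f
i=53 'd': node 1→2
i=54 'd': node 2→3
i=55 'c': node 3→4  emit P0@[52:55],P6@[55:55]
i=56 'c': node 4→9 ·f  emit P4@[55:56],P6@[56:56]
i=57 'b': node 9→1 ·f
i=58 'd': node 1→2
i=59 'd': node 2→3
i=60 'c': node 3→4  emit P0@[57:60],P6@[60:60]
i=61 'c': node 4→9 ·f  emit P4@[60:61],P6@[61:61]
i=62 'a': node 9→14 ·f
i=63 'c': node 14→15  emit P6@[63:63]
i=64 'c': node 15→16  emit P4@[63:64],P6@[64:64]

Matches: [[3,6],[4,4],[4,6],[5,4],[5,6],[6,3],[6,7],[10,0],[10,6],[11,4],[11,6],[12,7],[14,6],[15,4],[15,6],[16,4],[16,6],[17,3],[17,7],[22,5],[23,6],[27,6],[32,6],[33,4],[33,6],[34,4],[34,6],[35,3],[35,7],[37,6],[38,4],[38,6],[39,4],[39,6],[40,3],[40,7],[41,6],[45,0],[45,6],[46,4],[46,6],[47,4],[47,6],[48,7],[49,6],[51,2],[51,6],[55,0],[55,6],[56,4],[56,6],[60,0],[60,6],[61,4],[61,6],[63,6],[64,4],[64,6]]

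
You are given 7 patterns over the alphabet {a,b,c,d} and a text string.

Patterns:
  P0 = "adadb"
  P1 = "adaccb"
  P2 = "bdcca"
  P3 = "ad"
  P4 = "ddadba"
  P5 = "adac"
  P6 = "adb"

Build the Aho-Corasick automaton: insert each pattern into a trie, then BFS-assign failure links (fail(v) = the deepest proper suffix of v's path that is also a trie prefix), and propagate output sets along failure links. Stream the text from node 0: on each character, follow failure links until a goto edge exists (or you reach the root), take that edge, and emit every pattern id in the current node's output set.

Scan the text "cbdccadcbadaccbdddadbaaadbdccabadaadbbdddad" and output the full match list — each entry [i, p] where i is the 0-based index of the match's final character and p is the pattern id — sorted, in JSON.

Build automaton:
Trie nodes:
  0='ε' goto a→1 b→9 d→14
  1='a' goto d→2
  2='ad' goto a→3 b→20  ←P3
  3='ada' goto c→6 d→4
  4='adad' goto b→5
  5='adadb' goto ·  ←P0
  6='adac' goto c→7  ←P5
  7='adacc' goto b→8
  8='adaccb' goto ·  ←P1
  9='b' goto d→10
  10='bd' goto c→11
  11='bdc' goto c→12
  12='bdcc' goto a→13
  13='bdcca' goto ·  ←P2
  14='d' goto d→15
  15='dd' goto a→16
  16='dda' goto d→17
  17='ddad' goto b→18
  18='ddadb' goto a→19
  19='ddadba' goto ·  ←P4
  20='adb' goto ·  ←P6

Failure links (BFS by depth):
  n1('a'): parent n0 fail=0; on 'a' 0 → fail=0;  out ∅∪∅=∅
  n9('b'): parent n0 fail=0; on 'b' 0 → fail=0;  out ∅∪∅=∅
  n14('d'): parent n0 fail=0; on 'd' 0 → fail=0;  out ∅∪∅=∅
  n2('ad'): parent n1 fail=0; on 'd' 0 → fail=14;  out {3}∪∅={3}
  n10('bd'): parent n9 fail=0; on 'd' 0 → fail=14;  out ∅∪∅=∅
  n15('dd'): parent n14 fail=0; on 'd' 0 → fail=14;  out ∅∪∅=∅
  n3('ada'): parent n2 fail=14; on 'a' 14→0 → fail=1;  out ∅∪∅=∅
  n11('bdc'): parent n10 fail=14; on 'c' 14→0 → fail=0;  out ∅∪∅=∅
  n16('dda'): parent n15 fail=14; on 'a' 14→0 → fail=1;  out ∅∪∅=∅
  n20('adb'): parent n2 fail=14; on 'b' 14→0 → fail=9;  out {6}∪∅={6}
  n4('adad'): parent n3 fail=1; on 'd' 1 → fail=2;  out ∅∪{3}={3}
  n6('adac'): parent n3 fail=1; on 'c' 1→0 → fail=0;  out {5}∪∅={5}
  n12('bdcc'): parent n11 fail=0; on 'c' 0 → fail=0;  out ∅∪∅=∅
  n17('ddad'): parent n16 fail=1; on 'd' 1 → fail=2;  out ∅∪{3}={3}
  n5('adadb'): parent n4 fail=2; on 'b' 2 → fail=20;  out {0}∪{6}={0,6}
  n7('adacc'): parent n6 fail=0; on 'c' 0 → fail=0;  out ∅∪∅=∅
  n13('bdcca'): parent n12 fail=0; on 'a' 0 → fail=1;  out {2}∪∅={2}
  n18('ddadb'): parent n17 fail=2; on 'b' 2 → fail=20;  out ∅∪{6}={6}
  n8('adaccb'): parent n7 fail=0; on 'b' 0 → fail=9;  out {1}∪∅={1}
  n19('ddadba'): parent n18 fail=20; on 'a' 20→9→0 → fail=1;  out {4}∪∅={4}

Text stream:
[0] read 'c'  n0⇒n0
[1] read 'b'  n0⇒n9
[2] read 'd'  n9⇒n10
[3] read 'c'  n10⇒n11
[4] read 'c'  n11⇒n12
[5] read 'a'  n12⇒n13  ** P2@[1:5]
[6] read 'd'  n13⇒n2 (via fail)  ** P3@[5:6]
[7] read 'c'  n2⇒n0 (via fail)
[8] read 'b'  n0⇒n9
[9] read 'a'  n9⇒n1 (via fail)
[10] read 'd'  n1⇒n2  ** P3@[9:10]
[11] read 'a'  n2⇒n3
[12] read 'c'  n3⇒n6  ** P5@[9:12]
[13] read 'c'  n6⇒n7
[14] read 'b'  n7⇒n8  ** P1@[9:14]
[15] read 'd'  n8⇒n10 (via fail)
[16] read 'd'  n10⇒n15 (via fail)
[17] read 'd'  n15⇒n15 (via fail)
[18] read 'a'  n15⇒n16
[19] read 'd'  n16⇒n17  ** P3@[18:19]
[20] read 'b'  n17⇒n18  ** P6@[18:20]
[21] read 'a'  n18⇒n19  ** P4@[16:21]
[22] read 'a'  n19⇒n1 (via fail)
[23] read 'a'  n1⇒n1 (via fail)
[24] read 'd'  n1⇒n2  ** P3@[23:24]
[25] read 'b'  n2⇒n20  ** P6@[23:25]
[26] read 'd'  n20⇒n10 (via fail)
[27] read 'c'  n10⇒n11
[28] read 'c'  n11⇒n12
[29] read 'a'  n12⇒n13  ** P2@[25:29]
[30] read 'b'  n13⇒n9 (via fail)
[31] read 'a'  n9⇒n1 (via fail)
[32] read 'd'  n1⇒n2  ** P3@[31:32]
[33] read 'a'  n2⇒n3
[34] read 'a'  n3⇒n1 (via fail)
[35] read 'd'  n1⇒n2  ** P3@[34:35]
[36] read 'b'  n2⇒n20  ** P6@[34:36]
[37] read 'b'  n20⇒n9 (via fail)
[38] read 'd'  n9⇒n10
[39] read 'd'  n10⇒n15 (via fail)
[40] read 'd'  n15⇒n15 (via fail)
[41] read 'a'  n15⇒n16
[42] read 'd'  n16⇒n17  ** P3@[41:42]

All matches (sorted): [[5,2],[6,3],[10,3],[12,5],[14,1],[19,3],[20,6],[21,4],[24,3],[25,6],[29,2],[32,3],[35,3],[36,6],[42,3]]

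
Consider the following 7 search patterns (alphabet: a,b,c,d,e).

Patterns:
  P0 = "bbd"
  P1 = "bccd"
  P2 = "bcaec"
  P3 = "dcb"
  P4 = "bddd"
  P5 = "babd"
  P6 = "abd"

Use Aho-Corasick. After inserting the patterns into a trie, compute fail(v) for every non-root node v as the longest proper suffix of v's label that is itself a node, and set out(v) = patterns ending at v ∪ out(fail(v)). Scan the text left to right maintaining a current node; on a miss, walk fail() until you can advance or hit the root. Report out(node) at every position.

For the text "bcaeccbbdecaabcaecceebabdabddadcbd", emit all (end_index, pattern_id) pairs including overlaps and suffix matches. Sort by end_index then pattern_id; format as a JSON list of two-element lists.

Construct AC machine:
Trie (insert patterns):
  n0 'ε': a→19 b→1 d→10
  n1 'b': a→16 b→2 c→4 d→13
  n2 'bb': d→3
  n3 'bbd': ·  [P0 ends]
  n4 'bc': a→7 c→5
  n5 'bcc': d→6
  n6 'bccd': ·  [P1 ends]
  n7 'bca': e→8
  n8 'bcae': c→9
  n9 'bcaec': ·  [P2 ends]
  n10 'd': c→11
  n11 'dc': b→12
  n12 'dcb': ·  [P3 ends]
  n13 'bd': d→14
  n14 'bdd': d→15
  n15 'bddd': ·  [P4 ends]
  n16 'ba': b→17
  n17 'bab': d→18
  n18 'babd': ·  [P5 ends]
  n19 'a': b→20
  n20 'ab': d→21
  n21 'abd': ·  [P6 ends]

Failure links (BFS by depth):
  n1('b'): parent n0 fail=0; on 'b' 0 → fail=0;  out ∅∪∅=∅
  n10('d'): parent n0 fail=0; on 'd' 0 → fail=0;  out ∅∪∅=∅
  n19('a'): parent n0 fail=0; on 'a' 0 → fail=0;  out ∅∪∅=∅
  n2('bb'): parent n1 fail=0; on 'b' 0 → fail=1;  out ∅∪∅=∅
  n4('bc'): parent n1 fail=0; on 'c' 0 → fail=0;  out ∅∪∅=∅
  n11('dc'): parent n10 fail=0; on 'c' 0 → fail=0;  out ∅∪∅=∅
  n13('bd'): parent n1 fail=0; on 'd' 0 → fail=10;  out ∅∪∅=∅
  n16('ba'): parent n1 fail=0; on 'a' 0 → fail=19;  out ∅∪∅=∅
  n20('ab'): parent n19 fail=0; on 'b' 0 → fail=1;  out ∅∪∅=∅
  n3('bbd'): parent n2 fail=1; on 'd' 1 → fail=13;  out {0}∪∅={0}
  n5('bcc'): parent n4 fail=0; on 'c' 0 → fail=0;  out ∅∪∅=∅
  n7('bca'): parent n4 fail=0; on 'a' 0 → fail=19;  out ∅∪∅=∅
  n12('dcb'): parent n11 fail=0; on 'b' 0 → fail=1;  out {3}∪∅={3}
  n14('bdd'): parent n13 fail=10; on 'd' 10→0 → fail=10;  out ∅∪∅=∅
  n17('bab'): parent n16 fail=19; on 'b' 19 → fail=20;  out ∅∪∅=∅
  n21('abd'): parent n20 fail=1; on 'd' 1 → fail=13;  out {6}∪∅={6}
  n6('bccd'): parent n5 fail=0; on 'd' 0 → fail=10;  out {1}∪∅={1}
  n8('bcae'): parent n7 fail=19; on 'e' 19→0 → fail=0;  out ∅∪∅=∅
  n15('bddd'): parent n14 fail=10; on 'd' 10→0 → fail=10;  out {4}∪∅={4}
  n18('babd'): parent n17 fail=20; on 'd' 20 → fail=21;  out {5}∪{6}={5,6}
  n9('bcaec'): parent n8 fail=0; on 'c' 0 → fail=0;  out {2}∪∅={2}

Run:
pos 0 'b': at 1
pos 1 'c': at 4
pos 2 'a': at 7
pos 3 'e': at 8
pos 4 'c': at 9  ** P2@[0:4]
pos 5 'c': at 0 (fail-walked)
pos 6 'b': at 1
pos 7 'b': at 2
pos 8 'd': at 3  ** P0@[6:8]
pos 9 'e': at 0 (fail-walked)
pos 10 'c': at 0
pos 11 'a': at 19
pos 12 'a': at 19 (fail-walked)
pos 13 'b': at 20
pos 14 'c': at 4 (fail-walked)
pos 15 'a': at 7
pos 16 'e': at 8
pos 17 'c': at 9  ** P2@[13:17]
pos 18 'c': at 0 (fail-walked)
pos 19 'e': at 0
pos 20 'e': at 0
pos 21 'b': at 1
pos 22 'a': at 16
pos 23 'b': at 17
pos 24 'd': at 18  ** P5@[21:24],P6@[22:24]
pos 25 'a': at 19 (fail-walked)
pos 26 'b': at 20
pos 27 'd': at 21  ** P6@[25:27]
pos 28 'd': at 14 (fail-walked)
pos 29 'a': at 19 (fail-walked)
pos 30 'd': at 10 (fail-walked)
pos 31 'c': at 11
pos 32 'b': at 12  ** P3@[30:32]
pos 33 'd': at 13 (fail-walked)

Result: [[4,2],[8,0],[17,2],[24,5],[24,6],[27,6],[32,3]]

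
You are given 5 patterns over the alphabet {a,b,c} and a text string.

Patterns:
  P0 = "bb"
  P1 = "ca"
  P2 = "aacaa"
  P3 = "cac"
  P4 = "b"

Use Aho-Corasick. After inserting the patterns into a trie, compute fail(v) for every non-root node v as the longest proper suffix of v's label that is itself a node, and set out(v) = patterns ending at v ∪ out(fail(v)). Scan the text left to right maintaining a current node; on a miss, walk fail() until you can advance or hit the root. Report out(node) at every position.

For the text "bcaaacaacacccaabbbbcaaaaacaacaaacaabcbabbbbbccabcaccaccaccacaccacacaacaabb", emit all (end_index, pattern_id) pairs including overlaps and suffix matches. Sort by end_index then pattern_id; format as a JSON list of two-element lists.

Build automaton:
Trie (insert patterns):
  n0 'ε': a→5 b→1 c→3
  n1 'b': b→2  [P4 ends]
  n2 'bb': ·  [P0 ends]
  n3 'c': a→4
  n4 'ca': c→10  [P1 ends]
  n5 'a': a→6
  n6 'aa': c→7
  n7 'aac': a→8
  n8 'aaca': a→9
  n9 'aacaa': ·  [P2 ends]
  n10 'cac': ·  [P3 ends]

BFS fail/out derivation:
  n1('b'): parent n0 fail=0; on 'b' 0 → fail=0;  out {4}∪∅={4}
  n3('c'): parent n0 fail=0; on 'c' 0 → fail=0;  out ∅∪∅=∅
  n5('a'): parent n0 fail=0; on 'a' 0 → fail=0;  out ∅∪∅=∅
  n2('bb'): parent n1 fail=0; on 'b' 0 → fail=1;  out {0}∪{4}={0,4}
  n4('ca'): parent n3 fail=0; on 'a' 0 → fail=5;  out {1}∪∅={1}
  n6('aa'): parent n5 fail=0; on 'a' 0 → fail=5;  out ∅∪∅=∅
  n7('aac'): parent n6 fail=5; on 'c' 5→0 → fail=3;  out ∅∪∅=∅
  n10('cac'): parent n4 fail=5; on 'c' 5→0 → fail=3;  out {3}∪∅={3}
  n8('aaca'): parent n7 fail=3; on 'a' 3 → fail=4;  out ∅∪{1}={1}
  n9('aacaa'): parent n8 fail=4; on 'a' 4→5 → fail=6;  out {2}∪∅={2}

Scan:
pos 0 'b': at 1  → match P4@[0:0]
pos 1 'c': at 3 (fail-walked)
pos 2 'a': at 4  → match P1@[1:2]
pos 3 'a': at 6 (fail-walked)
pos 4 'a': at 6 (fail-walked)
pos 5 'c': at 7
pos 6 'a': at 8  → match P1@[5:6]
pos 7 'a': at 9  → match P2@[3:7]
pos 8 'c': at 7 (fail-walked)
pos 9 'a': at 8  → match P1@[8:9]
pos 10 'c': at 10 (fail-walked)  → match P3@[8:10]
pos 11 'c': at 3 (fail-walked)
pos 12 'c': at 3 (fail-walked)
pos 13 'a': at 4  → match P1@[12:13]
pos 14 'a': at 6 (fail-walked)
pos 15 'b': at 1 (fail-walked)  → match P4@[15:15]
pos 16 'b': at 2  → match P0@[15:16],P4@[16:16]
pos 17 'b': at 2 (fail-walked)  → match P0@[16:17],P4@[17:17]
pos 18 'b': at 2 (fail-walked)  → match P0@[17:18],P4@[18:18]
pos 19 'c': at 3 (fail-walked)
pos 20 'a': at 4  → match P1@[19:20]
pos 21 'a': at 6 (fail-walked)
pos 22 'a': at 6 (fail-walked)
pos 23 'a': at 6 (fail-walked)
pos 24 'a': at 6 (fail-walked)
pos 25 'c': at 7
pos 26 'a': at 8  → match P1@[25:26]
pos 27 'a': at 9  → match P2@[23:27]
pos 28 'c': at 7 (fail-walked)
pos 29 'a': at 8  → match P1@[28:29]
pos 30 'a': at 9  → match P2@[26:30]
pos 31 'a': at 6 (fail-walked)
pos 32 'c': at 7
pos 33 'a': at 8  → match P1@[32:33]
pos 34 'a': at 9  → match P2@[30:34]
pos 35 'b': at 1 (fail-walked)  → match P4@[35:35]
pos 36 'c': at 3 (fail-walked)
pos 37 'b': at 1 (fail-walked)  → match P4@[37:37]
pos 38 'a': at 5 (fail-walked)
pos 39 'b': at 1 (fail-walked)  → match P4@[39:39]
pos 40 'b': at 2  → match P0@[39:40],P4@[40:40]
pos 41 'b': at 2 (fail-walked)  → match P0@[40:41],P4@[41:41]
pos 42 'b': at 2 (fail-walked)  → match P0@[41:42],P4@[42:42]
pos 43 'b': at 2 (fail-walked)  → match P0@[42:43],P4@[43:43]
pos 44 'c': at 3 (fail-walked)
pos 45 'c': at 3 (fail-walked)
pos 46 'a': at 4  → match P1@[45:46]
pos 47 'b': at 1 (fail-walked)  → match P4@[47:47]
pos 48 'c': at 3 (fail-walked)
pos 49 'a': at 4  → match P1@[48:49]
pos 50 'c': at 10  → match P3@[48:50]
pos 51 'c': at 3 (fail-walked)
pos 52 'a': at 4  → match P1@[51:52]
pos 53 'c': at 10  → match P3@[51:53]
pos 54 'c': at 3 (fail-walked)
pos 55 'a': at 4  → match P1@[54:55]
pos 56 'c': at 10  → match P3@[54:56]
pos 57 'c': at 3 (fail-walked)
pos 58 'a': at 4  → match P1@[57:58]
pos 59 'c': at 10  → match P3@[57:59]
pos 60 'a': at 4 (fail-walked)  → match P1@[59:60]
pos 61 'c': at 10  → match P3@[59:61]
pos 62 'c': at 3 (fail-walked)
pos 63 'a': at 4  → match P1@[62:63]
pos 64 'c': at 10  → match P3@[62:64]
pos 65 'a': at 4 (fail-walked)  → match P1@[64:65]
pos 66 'c': at 10  → match P3@[64:66]
pos 67 'a': at 4 (fail-walked)  → match P1@[66:67]
pos 68 'a': at 6 (fail-walked)
pos 69 'c': at 7
pos 70 'a': at 8  → match P1@[69:70]
pos 71 'a': at 9  → match P2@[67:71]
pos 72 'b': at 1 (fail-walked)  → match P4@[72:72]
pos 73 'b': at 2  → match P0@[72:73],P4@[73:73]

All matches (sorted): [[0,4],[2,1],[6,1],[7,2],[9,1],[10,3],[13,1],[15,4],[16,0],[16,4],[17,0],[17,4],[18,0],[18,4],[20,1],[26,1],[27,2],[29,1],[30,2],[33,1],[34,2],[35,4],[37,4],[39,4],[40,0],[40,4],[41,0],[41,4],[42,0],[42,4],[43,0],[43,4],[46,1],[47,4],[49,1],[50,3],[52,1],[53,3],[55,1],[56,3],[58,1],[59,3],[60,1],[61,3],[63,1],[64,3],[65,1],[66,3],[67,1],[70,1],[71,2],[72,4],[73,0],[73,4]]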